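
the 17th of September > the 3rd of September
True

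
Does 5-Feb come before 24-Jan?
No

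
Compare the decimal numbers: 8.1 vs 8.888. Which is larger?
8.888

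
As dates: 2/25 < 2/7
False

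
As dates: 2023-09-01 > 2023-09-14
False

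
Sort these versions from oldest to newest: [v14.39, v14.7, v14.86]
[v14.7, v14.39, v14.86]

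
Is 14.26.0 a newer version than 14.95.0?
No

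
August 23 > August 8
True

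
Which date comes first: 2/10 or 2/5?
2/5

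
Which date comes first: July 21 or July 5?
July 5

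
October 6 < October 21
True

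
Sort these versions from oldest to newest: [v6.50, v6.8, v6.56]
[v6.8, v6.50, v6.56]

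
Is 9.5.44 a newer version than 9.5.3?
Yes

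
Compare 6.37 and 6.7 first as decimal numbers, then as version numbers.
As decimals: 6.37 < 6.7. As versions: v6.37 > v6.7 (minor version 37 > 7).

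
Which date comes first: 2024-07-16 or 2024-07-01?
2024-07-01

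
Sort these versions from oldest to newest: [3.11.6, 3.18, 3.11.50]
[3.11.6, 3.11.50, 3.18]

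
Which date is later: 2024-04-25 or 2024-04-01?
2024-04-25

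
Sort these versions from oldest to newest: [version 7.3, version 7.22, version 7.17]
[version 7.3, version 7.17, version 7.22]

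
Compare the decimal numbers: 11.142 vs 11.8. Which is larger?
11.8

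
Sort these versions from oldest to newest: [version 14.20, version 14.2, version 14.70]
[version 14.2, version 14.20, version 14.70]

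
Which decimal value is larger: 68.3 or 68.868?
68.868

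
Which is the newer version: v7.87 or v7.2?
v7.87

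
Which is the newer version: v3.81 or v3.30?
v3.81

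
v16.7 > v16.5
True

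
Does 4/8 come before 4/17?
Yes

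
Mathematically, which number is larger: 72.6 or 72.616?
72.616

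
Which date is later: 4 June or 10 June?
10 June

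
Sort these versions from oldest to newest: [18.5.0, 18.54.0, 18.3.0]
[18.3.0, 18.5.0, 18.54.0]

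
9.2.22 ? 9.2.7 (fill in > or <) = >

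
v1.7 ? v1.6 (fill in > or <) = >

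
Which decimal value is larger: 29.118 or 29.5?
29.5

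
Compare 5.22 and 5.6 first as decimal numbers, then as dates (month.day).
As decimals: 5.22 < 5.6. As dates: 5/22 is later than 5/6 (day 22 > day 6).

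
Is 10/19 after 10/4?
Yes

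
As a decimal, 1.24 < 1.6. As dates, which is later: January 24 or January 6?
January 24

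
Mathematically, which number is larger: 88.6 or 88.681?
88.681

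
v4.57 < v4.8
False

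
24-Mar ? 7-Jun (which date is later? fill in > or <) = <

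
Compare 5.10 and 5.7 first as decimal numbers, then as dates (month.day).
As decimals: 5.10 < 5.7. As dates: 5/10 is later than 5/7 (day 10 > day 7).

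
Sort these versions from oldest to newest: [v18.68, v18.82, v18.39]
[v18.39, v18.68, v18.82]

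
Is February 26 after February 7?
Yes. Day 26 comes after day 7 in February — this is a date comparison, not a decimal one (the decimal 2.26 would be smaller than 2.7).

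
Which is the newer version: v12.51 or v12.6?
v12.51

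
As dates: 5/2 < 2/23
False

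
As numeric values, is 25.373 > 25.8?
False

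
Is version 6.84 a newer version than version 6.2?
Yes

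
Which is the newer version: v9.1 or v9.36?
v9.36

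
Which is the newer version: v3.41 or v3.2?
v3.41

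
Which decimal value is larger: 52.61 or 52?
52.61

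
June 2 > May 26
True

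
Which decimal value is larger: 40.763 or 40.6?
40.763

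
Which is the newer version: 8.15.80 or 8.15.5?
8.15.80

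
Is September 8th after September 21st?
No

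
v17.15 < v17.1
False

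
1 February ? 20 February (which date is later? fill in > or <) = <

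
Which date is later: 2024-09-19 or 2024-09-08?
2024-09-19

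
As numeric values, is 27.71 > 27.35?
True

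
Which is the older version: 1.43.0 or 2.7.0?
1.43.0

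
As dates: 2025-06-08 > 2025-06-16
False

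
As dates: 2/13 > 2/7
True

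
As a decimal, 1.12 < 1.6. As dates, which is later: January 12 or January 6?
January 12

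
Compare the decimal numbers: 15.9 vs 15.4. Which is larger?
15.9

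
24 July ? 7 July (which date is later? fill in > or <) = >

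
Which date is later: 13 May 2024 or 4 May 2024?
13 May 2024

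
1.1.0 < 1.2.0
True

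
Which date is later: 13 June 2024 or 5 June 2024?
13 June 2024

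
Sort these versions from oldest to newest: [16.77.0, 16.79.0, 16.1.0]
[16.1.0, 16.77.0, 16.79.0]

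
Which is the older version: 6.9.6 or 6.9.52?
6.9.6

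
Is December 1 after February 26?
Yes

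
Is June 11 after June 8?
Yes. Day 11 comes after day 8 in June — this is a date comparison, not a decimal one (the decimal 6.11 would be smaller than 6.8).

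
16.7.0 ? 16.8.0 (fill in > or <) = <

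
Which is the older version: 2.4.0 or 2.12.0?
2.4.0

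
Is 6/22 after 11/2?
No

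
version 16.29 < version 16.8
False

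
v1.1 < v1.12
True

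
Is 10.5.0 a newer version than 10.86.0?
No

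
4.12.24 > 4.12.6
True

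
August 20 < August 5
False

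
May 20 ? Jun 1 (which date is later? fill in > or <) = <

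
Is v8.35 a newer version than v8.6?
Yes. Version numbers are compared segment by segment as integers, not as decimals: minor version 35 > 6, so v8.35 > v8.6 (even though the decimal 8.35 < 8.6).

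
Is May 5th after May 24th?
No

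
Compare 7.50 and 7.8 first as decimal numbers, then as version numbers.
As decimals: 7.50 < 7.8. As versions: v7.50 > v7.8 (minor version 50 > 8).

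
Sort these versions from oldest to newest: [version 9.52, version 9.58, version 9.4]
[version 9.4, version 9.52, version 9.58]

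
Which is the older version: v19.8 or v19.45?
v19.8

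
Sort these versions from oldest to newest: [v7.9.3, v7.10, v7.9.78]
[v7.9.3, v7.9.78, v7.10]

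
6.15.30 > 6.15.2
True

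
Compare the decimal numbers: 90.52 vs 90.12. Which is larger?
90.52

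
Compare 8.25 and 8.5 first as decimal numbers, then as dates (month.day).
As decimals: 8.25 < 8.5. As dates: 8/25 is later than 8/5 (day 25 > day 5).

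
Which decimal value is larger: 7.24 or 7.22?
7.24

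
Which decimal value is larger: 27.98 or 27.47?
27.98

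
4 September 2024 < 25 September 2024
True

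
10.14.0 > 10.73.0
False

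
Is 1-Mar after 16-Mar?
No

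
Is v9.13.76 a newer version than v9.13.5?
Yes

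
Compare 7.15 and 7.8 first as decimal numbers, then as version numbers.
As decimals: 7.15 < 7.8. As versions: v7.15 > v7.8 (minor version 15 > 8).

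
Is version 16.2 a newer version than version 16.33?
No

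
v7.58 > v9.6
False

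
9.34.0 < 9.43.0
True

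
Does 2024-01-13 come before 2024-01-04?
No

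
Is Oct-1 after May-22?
Yes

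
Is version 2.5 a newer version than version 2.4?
Yes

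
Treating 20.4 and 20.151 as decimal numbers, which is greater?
20.4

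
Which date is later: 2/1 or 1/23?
2/1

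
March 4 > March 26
False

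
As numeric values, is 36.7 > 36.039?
True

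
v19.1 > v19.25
False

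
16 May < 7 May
False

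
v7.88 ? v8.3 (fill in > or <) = <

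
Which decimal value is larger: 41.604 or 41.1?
41.604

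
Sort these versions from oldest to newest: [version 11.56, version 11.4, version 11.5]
[version 11.4, version 11.5, version 11.56]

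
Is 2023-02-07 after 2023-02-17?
No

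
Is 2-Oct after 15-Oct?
No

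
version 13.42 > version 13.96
False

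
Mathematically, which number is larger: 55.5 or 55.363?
55.5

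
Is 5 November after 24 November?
No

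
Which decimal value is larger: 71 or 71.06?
71.06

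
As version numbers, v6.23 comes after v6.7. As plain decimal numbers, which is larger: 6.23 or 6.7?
6.7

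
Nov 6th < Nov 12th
True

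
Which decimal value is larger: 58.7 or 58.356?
58.7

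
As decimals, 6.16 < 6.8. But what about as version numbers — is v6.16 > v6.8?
True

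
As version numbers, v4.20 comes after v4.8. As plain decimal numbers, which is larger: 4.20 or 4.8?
4.8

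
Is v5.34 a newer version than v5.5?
Yes. Version numbers are compared segment by segment as integers, not as decimals: minor version 34 > 5, so v5.34 > v5.5 (even though the decimal 5.34 < 5.5).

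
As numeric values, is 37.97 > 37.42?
True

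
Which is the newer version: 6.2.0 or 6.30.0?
6.30.0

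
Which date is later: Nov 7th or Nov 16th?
Nov 16th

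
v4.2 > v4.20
False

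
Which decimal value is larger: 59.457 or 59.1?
59.457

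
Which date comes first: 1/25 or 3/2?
1/25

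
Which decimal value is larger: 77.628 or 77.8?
77.8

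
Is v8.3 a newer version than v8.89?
No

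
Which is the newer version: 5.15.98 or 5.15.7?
5.15.98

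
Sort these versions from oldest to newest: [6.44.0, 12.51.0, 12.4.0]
[6.44.0, 12.4.0, 12.51.0]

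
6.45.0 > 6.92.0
False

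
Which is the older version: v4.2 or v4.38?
v4.2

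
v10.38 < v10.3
False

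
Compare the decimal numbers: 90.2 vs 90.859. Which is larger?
90.859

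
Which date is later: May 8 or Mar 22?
May 8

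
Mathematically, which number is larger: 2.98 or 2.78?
2.98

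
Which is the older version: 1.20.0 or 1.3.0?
1.3.0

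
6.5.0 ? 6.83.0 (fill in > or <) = <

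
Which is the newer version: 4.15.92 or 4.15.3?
4.15.92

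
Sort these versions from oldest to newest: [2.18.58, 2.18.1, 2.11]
[2.11, 2.18.1, 2.18.58]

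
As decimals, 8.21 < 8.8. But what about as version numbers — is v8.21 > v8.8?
True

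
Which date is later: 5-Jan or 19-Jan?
19-Jan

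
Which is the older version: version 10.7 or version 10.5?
version 10.5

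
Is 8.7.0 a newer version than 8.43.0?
No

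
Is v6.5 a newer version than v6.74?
No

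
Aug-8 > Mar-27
True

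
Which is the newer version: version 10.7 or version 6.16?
version 10.7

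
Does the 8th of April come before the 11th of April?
Yes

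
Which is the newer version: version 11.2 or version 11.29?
version 11.29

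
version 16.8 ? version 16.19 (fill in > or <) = <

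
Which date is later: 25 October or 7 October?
25 October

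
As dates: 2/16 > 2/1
True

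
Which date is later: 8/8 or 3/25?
8/8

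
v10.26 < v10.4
False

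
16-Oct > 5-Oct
True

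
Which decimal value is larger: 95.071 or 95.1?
95.1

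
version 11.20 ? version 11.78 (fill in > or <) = <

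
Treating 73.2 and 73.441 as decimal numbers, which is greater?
73.441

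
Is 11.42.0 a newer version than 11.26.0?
Yes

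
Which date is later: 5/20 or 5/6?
5/20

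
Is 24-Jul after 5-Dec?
No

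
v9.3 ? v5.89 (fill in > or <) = >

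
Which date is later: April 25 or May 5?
May 5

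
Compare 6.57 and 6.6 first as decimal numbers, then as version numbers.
As decimals: 6.57 < 6.6. As versions: v6.57 > v6.6 (minor version 57 > 6).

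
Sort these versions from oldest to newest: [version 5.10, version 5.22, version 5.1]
[version 5.1, version 5.10, version 5.22]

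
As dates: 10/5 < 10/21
True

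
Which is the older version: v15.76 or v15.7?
v15.7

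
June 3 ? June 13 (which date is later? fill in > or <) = <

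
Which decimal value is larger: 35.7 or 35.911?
35.911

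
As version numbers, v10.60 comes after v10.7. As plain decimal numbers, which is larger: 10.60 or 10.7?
10.7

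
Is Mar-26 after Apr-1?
No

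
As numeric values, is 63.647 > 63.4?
True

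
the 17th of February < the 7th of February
False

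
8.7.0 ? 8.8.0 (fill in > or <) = <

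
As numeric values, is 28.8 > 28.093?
True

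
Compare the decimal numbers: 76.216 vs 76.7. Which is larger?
76.7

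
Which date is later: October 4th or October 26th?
October 26th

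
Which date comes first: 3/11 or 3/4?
3/4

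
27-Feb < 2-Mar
True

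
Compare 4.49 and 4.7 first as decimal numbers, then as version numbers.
As decimals: 4.49 < 4.7. As versions: v4.49 > v4.7 (minor version 49 > 7).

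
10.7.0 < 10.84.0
True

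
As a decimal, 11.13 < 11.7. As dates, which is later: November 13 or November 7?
November 13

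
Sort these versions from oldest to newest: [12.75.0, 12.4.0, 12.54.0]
[12.4.0, 12.54.0, 12.75.0]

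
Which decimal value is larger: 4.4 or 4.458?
4.458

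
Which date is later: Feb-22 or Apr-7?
Apr-7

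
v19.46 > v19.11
True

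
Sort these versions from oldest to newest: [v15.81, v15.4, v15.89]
[v15.4, v15.81, v15.89]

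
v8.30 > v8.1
True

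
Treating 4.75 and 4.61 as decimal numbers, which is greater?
4.75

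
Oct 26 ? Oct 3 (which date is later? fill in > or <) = >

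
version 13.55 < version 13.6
False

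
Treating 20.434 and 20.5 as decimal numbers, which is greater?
20.5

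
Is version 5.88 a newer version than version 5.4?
Yes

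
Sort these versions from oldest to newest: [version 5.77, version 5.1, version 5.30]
[version 5.1, version 5.30, version 5.77]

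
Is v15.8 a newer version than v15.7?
Yes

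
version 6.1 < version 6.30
True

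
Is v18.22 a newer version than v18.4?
Yes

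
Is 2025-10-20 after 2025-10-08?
Yes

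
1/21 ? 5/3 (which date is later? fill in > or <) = <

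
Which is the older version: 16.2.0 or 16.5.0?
16.2.0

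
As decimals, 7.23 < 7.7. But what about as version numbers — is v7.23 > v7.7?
True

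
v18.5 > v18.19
False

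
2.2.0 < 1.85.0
False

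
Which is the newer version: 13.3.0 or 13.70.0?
13.70.0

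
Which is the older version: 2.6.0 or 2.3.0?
2.3.0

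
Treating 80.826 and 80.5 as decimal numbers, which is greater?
80.826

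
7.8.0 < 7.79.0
True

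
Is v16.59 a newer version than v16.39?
Yes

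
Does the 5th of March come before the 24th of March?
Yes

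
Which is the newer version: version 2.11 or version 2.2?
version 2.11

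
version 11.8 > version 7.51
True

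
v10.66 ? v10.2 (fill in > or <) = >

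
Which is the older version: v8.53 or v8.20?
v8.20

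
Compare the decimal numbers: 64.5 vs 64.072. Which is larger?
64.5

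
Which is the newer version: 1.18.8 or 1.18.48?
1.18.48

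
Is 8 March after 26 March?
No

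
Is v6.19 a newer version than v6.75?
No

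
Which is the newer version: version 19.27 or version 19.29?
version 19.29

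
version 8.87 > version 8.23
True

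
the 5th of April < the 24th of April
True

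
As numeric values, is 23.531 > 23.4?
True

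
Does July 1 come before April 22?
No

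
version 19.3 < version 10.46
False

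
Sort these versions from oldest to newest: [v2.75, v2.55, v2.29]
[v2.29, v2.55, v2.75]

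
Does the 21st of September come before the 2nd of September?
No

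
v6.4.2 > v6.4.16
False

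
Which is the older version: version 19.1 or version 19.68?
version 19.1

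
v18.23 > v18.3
True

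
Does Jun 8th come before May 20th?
No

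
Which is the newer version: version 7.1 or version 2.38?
version 7.1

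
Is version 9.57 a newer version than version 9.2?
Yes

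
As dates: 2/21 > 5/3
False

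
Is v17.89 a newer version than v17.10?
Yes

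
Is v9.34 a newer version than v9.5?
Yes. Version numbers are compared segment by segment as integers, not as decimals: minor version 34 > 5, so v9.34 > v9.5 (even though the decimal 9.34 < 9.5).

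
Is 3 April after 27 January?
Yes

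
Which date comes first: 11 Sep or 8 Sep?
8 Sep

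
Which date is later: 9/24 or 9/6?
9/24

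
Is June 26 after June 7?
Yes. Day 26 comes after day 7 in June — this is a date comparison, not a decimal one (the decimal 6.26 would be smaller than 6.7).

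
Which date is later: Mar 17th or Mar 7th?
Mar 17th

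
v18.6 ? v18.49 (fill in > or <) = <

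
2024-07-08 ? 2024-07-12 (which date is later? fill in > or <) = <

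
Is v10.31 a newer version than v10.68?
No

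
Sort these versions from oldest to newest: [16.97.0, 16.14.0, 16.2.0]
[16.2.0, 16.14.0, 16.97.0]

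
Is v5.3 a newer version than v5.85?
No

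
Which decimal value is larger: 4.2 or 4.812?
4.812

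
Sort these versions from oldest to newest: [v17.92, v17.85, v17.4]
[v17.4, v17.85, v17.92]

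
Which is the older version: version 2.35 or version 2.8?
version 2.8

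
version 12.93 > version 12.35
True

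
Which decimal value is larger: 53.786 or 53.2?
53.786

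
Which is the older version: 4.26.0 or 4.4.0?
4.4.0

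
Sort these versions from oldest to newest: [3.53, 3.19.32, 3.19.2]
[3.19.2, 3.19.32, 3.53]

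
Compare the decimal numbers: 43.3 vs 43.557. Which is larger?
43.557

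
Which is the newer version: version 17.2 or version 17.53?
version 17.53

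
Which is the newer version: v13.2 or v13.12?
v13.12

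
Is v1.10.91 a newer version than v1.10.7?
Yes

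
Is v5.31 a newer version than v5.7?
Yes. Version numbers are compared segment by segment as integers, not as decimals: minor version 31 > 7, so v5.31 > v5.7 (even though the decimal 5.31 < 5.7).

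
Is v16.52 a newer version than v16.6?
Yes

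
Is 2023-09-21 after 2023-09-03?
Yes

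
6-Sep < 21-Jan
False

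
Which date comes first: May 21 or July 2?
May 21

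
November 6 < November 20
True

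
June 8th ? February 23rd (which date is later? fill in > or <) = >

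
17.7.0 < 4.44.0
False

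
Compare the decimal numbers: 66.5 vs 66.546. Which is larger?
66.546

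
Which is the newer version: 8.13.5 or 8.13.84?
8.13.84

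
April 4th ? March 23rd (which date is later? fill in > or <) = >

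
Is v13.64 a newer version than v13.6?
Yes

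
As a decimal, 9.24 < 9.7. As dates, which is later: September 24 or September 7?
September 24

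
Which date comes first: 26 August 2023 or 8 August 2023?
8 August 2023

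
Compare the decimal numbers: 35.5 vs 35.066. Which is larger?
35.5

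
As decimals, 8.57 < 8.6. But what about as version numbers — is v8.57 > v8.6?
True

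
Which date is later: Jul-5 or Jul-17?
Jul-17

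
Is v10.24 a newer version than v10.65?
No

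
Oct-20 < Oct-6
False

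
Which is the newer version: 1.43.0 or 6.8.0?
6.8.0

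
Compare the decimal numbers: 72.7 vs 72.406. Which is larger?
72.7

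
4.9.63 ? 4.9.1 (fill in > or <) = >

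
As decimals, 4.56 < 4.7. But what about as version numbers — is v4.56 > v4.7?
True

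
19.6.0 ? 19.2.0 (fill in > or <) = >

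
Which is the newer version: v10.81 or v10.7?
v10.81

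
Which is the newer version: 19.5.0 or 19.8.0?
19.8.0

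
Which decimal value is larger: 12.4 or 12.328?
12.4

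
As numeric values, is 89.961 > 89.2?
True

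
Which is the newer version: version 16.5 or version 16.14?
version 16.14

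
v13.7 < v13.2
False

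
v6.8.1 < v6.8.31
True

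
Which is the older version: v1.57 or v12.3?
v1.57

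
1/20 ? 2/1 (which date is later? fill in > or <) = <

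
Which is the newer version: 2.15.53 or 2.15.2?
2.15.53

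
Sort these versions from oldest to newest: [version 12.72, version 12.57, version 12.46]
[version 12.46, version 12.57, version 12.72]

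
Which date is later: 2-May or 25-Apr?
2-May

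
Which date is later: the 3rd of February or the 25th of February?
the 25th of February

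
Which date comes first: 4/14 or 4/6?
4/6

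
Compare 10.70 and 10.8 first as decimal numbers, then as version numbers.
As decimals: 10.70 < 10.8. As versions: v10.70 > v10.8 (minor version 70 > 8).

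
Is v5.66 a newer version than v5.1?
Yes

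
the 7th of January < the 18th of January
True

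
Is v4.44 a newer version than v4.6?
Yes. Version numbers are compared segment by segment as integers, not as decimals: minor version 44 > 6, so v4.44 > v4.6 (even though the decimal 4.44 < 4.6).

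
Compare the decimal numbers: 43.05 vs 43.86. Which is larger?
43.86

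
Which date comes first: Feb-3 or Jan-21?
Jan-21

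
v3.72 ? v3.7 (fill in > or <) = >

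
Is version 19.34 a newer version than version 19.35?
No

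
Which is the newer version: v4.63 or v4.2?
v4.63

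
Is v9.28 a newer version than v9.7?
Yes. Version numbers are compared segment by segment as integers, not as decimals: minor version 28 > 7, so v9.28 > v9.7 (even though the decimal 9.28 < 9.7).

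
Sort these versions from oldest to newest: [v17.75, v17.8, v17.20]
[v17.8, v17.20, v17.75]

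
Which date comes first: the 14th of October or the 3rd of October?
the 3rd of October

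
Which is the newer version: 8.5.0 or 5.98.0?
8.5.0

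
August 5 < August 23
True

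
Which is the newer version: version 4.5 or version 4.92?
version 4.92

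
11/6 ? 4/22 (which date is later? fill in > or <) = >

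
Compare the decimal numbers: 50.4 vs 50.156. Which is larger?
50.4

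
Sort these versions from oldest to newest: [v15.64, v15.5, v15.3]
[v15.3, v15.5, v15.64]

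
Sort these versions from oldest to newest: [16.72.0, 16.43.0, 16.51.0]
[16.43.0, 16.51.0, 16.72.0]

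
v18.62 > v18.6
True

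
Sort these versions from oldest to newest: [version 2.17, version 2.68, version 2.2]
[version 2.2, version 2.17, version 2.68]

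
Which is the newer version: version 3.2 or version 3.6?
version 3.6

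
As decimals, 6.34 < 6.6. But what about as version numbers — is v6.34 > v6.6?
True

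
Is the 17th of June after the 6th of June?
Yes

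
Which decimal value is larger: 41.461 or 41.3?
41.461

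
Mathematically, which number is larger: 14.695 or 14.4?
14.695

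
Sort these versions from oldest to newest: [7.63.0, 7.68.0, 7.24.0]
[7.24.0, 7.63.0, 7.68.0]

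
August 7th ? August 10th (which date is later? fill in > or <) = <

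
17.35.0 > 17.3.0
True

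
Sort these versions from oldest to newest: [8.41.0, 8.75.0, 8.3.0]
[8.3.0, 8.41.0, 8.75.0]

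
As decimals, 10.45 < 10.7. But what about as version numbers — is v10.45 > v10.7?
True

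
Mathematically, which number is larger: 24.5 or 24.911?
24.911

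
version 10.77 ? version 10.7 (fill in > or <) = >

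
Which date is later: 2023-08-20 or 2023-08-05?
2023-08-20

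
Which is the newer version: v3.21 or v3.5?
v3.21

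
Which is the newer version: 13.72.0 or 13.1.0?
13.72.0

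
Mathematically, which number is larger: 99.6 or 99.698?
99.698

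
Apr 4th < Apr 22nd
True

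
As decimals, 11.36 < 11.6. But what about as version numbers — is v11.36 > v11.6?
True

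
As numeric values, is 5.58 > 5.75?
False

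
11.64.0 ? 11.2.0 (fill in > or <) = >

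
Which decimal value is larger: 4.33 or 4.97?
4.97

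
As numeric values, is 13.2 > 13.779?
False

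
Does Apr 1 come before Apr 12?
Yes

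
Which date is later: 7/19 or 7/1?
7/19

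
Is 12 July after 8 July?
Yes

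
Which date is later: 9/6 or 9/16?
9/16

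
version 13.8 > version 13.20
False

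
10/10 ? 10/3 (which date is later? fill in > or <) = >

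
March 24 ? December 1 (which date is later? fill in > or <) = <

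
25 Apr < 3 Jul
True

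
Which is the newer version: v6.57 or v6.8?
v6.57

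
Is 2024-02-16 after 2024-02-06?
Yes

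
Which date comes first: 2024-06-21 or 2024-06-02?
2024-06-02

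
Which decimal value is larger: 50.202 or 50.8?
50.8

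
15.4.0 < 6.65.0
False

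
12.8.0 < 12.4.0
False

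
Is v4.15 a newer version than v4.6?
Yes. Version numbers are compared segment by segment as integers, not as decimals: minor version 15 > 6, so v4.15 > v4.6 (even though the decimal 4.15 < 4.6).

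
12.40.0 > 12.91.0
False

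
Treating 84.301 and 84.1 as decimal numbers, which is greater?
84.301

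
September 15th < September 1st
False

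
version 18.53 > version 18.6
True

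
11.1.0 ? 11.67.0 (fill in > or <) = <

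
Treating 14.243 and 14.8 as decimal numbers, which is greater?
14.8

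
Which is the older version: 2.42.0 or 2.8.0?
2.8.0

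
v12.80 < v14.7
True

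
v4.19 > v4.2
True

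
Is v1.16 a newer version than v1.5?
Yes. Version numbers are compared segment by segment as integers, not as decimals: minor version 16 > 5, so v1.16 > v1.5 (even though the decimal 1.16 < 1.5).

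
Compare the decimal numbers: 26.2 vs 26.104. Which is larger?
26.2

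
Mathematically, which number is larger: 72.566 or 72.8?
72.8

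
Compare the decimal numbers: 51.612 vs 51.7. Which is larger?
51.7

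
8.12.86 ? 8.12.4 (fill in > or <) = >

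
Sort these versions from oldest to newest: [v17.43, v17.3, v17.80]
[v17.3, v17.43, v17.80]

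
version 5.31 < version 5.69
True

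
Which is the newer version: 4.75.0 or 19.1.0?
19.1.0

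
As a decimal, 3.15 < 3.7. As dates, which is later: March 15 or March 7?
March 15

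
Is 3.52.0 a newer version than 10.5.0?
No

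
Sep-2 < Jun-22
False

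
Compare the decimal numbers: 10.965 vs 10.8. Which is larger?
10.965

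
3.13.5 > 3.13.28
False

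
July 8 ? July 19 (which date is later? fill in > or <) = <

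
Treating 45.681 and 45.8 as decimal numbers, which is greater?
45.8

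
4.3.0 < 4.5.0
True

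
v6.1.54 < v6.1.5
False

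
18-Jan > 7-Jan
True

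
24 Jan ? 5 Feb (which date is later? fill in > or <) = <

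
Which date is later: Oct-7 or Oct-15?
Oct-15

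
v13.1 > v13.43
False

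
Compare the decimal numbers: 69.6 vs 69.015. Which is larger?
69.6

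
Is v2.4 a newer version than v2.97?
No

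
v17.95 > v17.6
True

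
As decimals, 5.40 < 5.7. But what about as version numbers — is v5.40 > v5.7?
True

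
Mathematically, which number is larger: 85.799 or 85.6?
85.799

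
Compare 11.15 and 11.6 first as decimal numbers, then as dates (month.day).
As decimals: 11.15 < 11.6. As dates: 11/15 is later than 11/6 (day 15 > day 6).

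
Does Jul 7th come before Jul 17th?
Yes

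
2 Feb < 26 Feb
True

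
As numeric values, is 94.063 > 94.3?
False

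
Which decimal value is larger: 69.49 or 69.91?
69.91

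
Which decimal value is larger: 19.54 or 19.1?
19.54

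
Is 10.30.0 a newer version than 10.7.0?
Yes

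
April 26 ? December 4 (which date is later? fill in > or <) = <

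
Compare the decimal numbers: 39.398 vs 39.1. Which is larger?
39.398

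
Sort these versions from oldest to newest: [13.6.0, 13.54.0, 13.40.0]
[13.6.0, 13.40.0, 13.54.0]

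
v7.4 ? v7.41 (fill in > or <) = <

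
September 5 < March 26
False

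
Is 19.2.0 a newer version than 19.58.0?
No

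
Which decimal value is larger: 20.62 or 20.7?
20.7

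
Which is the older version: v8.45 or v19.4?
v8.45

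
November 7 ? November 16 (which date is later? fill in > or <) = <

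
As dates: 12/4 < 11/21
False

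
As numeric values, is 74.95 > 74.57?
True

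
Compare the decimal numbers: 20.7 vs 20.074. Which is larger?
20.7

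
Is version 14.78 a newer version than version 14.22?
Yes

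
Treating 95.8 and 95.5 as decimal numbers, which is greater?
95.8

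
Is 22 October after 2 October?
Yes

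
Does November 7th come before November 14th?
Yes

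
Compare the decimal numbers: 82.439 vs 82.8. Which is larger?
82.8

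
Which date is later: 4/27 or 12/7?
12/7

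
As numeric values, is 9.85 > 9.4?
True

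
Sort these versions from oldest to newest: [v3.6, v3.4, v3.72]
[v3.4, v3.6, v3.72]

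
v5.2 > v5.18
False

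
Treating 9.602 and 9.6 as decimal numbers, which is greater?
9.602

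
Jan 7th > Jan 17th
False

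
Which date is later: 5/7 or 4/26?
5/7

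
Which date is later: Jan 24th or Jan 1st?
Jan 24th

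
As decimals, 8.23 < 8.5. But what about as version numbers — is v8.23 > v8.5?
True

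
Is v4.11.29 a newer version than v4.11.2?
Yes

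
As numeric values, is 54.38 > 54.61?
False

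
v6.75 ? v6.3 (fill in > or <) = >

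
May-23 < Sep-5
True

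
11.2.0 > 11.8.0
False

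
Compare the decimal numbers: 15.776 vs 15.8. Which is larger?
15.8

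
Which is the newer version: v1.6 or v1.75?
v1.75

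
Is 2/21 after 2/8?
Yes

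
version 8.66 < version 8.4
False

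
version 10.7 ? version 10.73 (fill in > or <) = <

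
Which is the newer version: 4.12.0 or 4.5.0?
4.12.0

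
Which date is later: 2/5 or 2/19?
2/19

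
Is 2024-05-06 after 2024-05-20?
No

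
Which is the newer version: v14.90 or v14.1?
v14.90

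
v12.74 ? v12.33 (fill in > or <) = >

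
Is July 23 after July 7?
Yes. Day 23 comes after day 7 in July — this is a date comparison, not a decimal one (the decimal 7.23 would be smaller than 7.7).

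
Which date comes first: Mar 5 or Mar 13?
Mar 5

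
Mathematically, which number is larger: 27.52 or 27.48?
27.52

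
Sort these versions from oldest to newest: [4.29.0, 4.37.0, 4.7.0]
[4.7.0, 4.29.0, 4.37.0]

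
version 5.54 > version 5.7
True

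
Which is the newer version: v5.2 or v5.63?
v5.63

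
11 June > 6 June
True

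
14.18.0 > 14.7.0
True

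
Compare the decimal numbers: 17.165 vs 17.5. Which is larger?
17.5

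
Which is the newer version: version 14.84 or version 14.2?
version 14.84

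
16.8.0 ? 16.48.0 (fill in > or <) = <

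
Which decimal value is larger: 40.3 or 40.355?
40.355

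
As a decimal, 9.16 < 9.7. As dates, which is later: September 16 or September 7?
September 16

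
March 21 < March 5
False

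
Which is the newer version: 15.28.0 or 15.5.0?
15.28.0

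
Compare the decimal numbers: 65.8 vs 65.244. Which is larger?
65.8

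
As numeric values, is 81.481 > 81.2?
True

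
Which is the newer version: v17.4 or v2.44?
v17.4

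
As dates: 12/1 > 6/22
True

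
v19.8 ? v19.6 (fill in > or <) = >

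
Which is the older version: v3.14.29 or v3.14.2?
v3.14.2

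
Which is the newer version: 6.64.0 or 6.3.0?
6.64.0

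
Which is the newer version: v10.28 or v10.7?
v10.28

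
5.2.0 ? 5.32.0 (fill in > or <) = <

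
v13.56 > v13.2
True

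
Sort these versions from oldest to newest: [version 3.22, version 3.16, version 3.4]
[version 3.4, version 3.16, version 3.22]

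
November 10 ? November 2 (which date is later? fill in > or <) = >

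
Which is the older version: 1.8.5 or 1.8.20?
1.8.5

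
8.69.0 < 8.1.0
False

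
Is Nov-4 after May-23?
Yes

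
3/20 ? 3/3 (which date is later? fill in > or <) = >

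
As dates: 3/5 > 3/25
False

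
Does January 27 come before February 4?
Yes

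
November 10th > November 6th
True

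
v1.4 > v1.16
False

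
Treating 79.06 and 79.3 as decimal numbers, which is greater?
79.3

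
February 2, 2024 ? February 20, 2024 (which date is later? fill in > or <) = <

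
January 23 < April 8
True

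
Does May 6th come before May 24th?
Yes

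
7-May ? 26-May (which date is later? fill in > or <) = <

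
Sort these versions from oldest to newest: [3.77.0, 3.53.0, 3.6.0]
[3.6.0, 3.53.0, 3.77.0]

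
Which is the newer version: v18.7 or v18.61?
v18.61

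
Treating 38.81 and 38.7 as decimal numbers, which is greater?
38.81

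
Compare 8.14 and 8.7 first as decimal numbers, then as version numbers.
As decimals: 8.14 < 8.7. As versions: v8.14 > v8.7 (minor version 14 > 7).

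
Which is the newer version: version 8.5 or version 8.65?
version 8.65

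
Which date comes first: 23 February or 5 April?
23 February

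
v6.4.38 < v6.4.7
False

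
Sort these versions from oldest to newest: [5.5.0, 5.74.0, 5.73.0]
[5.5.0, 5.73.0, 5.74.0]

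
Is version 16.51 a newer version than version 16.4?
Yes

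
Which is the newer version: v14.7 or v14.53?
v14.53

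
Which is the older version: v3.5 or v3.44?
v3.5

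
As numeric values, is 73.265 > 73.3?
False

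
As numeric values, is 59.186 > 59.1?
True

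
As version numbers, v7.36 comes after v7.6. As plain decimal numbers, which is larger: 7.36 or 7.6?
7.6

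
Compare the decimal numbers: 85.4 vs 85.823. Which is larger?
85.823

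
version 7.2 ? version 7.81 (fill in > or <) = <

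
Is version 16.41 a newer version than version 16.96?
No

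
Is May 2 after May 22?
No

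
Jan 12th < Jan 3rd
False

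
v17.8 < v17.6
False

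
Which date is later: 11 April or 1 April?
11 April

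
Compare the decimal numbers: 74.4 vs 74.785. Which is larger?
74.785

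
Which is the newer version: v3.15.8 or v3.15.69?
v3.15.69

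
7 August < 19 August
True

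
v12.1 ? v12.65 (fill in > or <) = <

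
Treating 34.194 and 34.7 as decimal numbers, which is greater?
34.7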